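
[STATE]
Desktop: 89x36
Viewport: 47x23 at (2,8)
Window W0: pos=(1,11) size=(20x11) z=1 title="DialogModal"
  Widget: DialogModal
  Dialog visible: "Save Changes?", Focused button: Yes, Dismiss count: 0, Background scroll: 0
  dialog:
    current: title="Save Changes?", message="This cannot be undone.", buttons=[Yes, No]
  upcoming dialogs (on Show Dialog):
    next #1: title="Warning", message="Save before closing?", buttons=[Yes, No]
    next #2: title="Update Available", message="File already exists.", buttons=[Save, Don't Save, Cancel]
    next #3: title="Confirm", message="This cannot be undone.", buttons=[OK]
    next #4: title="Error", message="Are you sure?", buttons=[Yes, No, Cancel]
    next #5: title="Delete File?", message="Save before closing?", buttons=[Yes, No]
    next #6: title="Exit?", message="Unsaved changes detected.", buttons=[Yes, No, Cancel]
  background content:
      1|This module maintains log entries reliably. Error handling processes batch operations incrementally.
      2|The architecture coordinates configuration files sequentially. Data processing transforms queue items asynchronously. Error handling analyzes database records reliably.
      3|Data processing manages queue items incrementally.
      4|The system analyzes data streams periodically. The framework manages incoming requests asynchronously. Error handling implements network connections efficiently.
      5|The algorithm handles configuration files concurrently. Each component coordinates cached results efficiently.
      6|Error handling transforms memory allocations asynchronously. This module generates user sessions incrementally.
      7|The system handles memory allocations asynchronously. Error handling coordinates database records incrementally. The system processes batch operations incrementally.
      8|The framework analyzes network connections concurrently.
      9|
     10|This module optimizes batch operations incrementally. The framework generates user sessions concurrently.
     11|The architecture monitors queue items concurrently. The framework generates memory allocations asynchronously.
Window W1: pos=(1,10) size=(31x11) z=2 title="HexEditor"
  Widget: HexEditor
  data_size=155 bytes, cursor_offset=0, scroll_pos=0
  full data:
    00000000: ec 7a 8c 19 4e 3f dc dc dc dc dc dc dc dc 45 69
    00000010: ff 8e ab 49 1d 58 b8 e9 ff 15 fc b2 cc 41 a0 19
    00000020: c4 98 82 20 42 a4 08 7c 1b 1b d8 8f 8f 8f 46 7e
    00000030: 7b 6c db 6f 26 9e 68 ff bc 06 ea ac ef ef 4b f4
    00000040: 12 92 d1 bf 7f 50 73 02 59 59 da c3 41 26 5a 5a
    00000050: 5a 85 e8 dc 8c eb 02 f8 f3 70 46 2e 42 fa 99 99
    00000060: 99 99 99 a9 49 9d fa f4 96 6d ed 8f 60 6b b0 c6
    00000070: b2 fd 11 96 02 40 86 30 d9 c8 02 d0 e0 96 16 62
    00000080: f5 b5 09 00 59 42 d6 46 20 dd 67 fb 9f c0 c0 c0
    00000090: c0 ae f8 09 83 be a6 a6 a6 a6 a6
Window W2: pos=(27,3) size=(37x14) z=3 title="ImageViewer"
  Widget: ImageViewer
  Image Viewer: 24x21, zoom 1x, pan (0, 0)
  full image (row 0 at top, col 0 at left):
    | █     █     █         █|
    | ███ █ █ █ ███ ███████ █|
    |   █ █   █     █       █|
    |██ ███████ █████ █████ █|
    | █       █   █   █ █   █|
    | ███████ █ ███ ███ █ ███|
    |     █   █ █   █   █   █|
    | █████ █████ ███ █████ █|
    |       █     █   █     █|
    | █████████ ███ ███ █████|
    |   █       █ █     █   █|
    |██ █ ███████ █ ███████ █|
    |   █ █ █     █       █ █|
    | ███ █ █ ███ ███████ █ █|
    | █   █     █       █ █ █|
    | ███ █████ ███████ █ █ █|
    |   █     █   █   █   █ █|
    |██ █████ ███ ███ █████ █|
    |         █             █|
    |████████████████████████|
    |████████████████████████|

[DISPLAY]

                         ┃   █ █   █     █     
                         ┃██ ███████ █████ ████
━━━━━━━━━━━━━━━━━━━━━━━━━┃ █       █   █   █ █ 
 HexEditor               ┃ ███████ █ ███ ███ █ 
─────────────────────────┃     █   █ █   █   █ 
00000000  EC 7a 8c 19 4e ┃ █████ █████ ███ ████
00000010  ff 8e ab 49 1d ┃       █     █   █   
00000020  c4 98 82 20 42 ┃ █████████ ███ ███ ██
00000030  7b 6c db 6f 26 ┗━━━━━━━━━━━━━━━━━━━━━
00000040  12 92 d1 bf 7f 50 7┃                 
00000050  5a 85 e8 dc 8c eb 0┃                 
00000060  99 99 99 a9 49 9d f┃                 
━━━━━━━━━━━━━━━━━━━━━━━━━━━━━┛                 
━━━━━━━━━━━━━━━━━━┛                            
                                               
                                               
                                               
                                               
                                               
                                               
                                               
                                               
                                               


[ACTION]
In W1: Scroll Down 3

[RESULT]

                         ┃   █ █   █     █     
                         ┃██ ███████ █████ ████
━━━━━━━━━━━━━━━━━━━━━━━━━┃ █       █   █   █ █ 
 HexEditor               ┃ ███████ █ ███ ███ █ 
─────────────────────────┃     █   █ █   █   █ 
00000030  7b 6c db 6f 26 ┃ █████ █████ ███ ████
00000040  12 92 d1 bf 7f ┃       █     █   █   
00000050  5a 85 e8 dc 8c ┃ █████████ ███ ███ ██
00000060  99 99 99 a9 49 ┗━━━━━━━━━━━━━━━━━━━━━
00000070  b2 fd 11 96 02 40 8┃                 
00000080  f5 b5 09 00 59 42 d┃                 
00000090  c0 ae f8 09 83 be a┃                 
━━━━━━━━━━━━━━━━━━━━━━━━━━━━━┛                 
━━━━━━━━━━━━━━━━━━┛                            
                                               
                                               
                                               
                                               
                                               
                                               
                                               
                                               
                                               


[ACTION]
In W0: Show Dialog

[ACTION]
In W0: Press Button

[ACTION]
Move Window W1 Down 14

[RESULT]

                         ┃   █ █   █     █     
                         ┃██ ███████ █████ ████
                         ┃ █       █   █   █ █ 
━━━━━━━━━━━━━━━━━━┓      ┃ ███████ █ ███ ███ █ 
 DialogModal      ┃      ┃     █   █ █   █   █ 
──────────────────┨      ┃ █████ █████ ███ ████
This module mainta┃      ┃       █     █   █   
The architecture c┃      ┃ █████████ ███ ███ ██
Data processing ma┃      ┗━━━━━━━━━━━━━━━━━━━━━
The system analyze┃                            
The algorithm hand┃                            
Error handling tra┃                            
The system handles┃                            
━━━━━━━━━━━━━━━━━━┛                            
                                               
                                               
━━━━━━━━━━━━━━━━━━━━━━━━━━━━━┓                 
 HexEditor                   ┃                 
─────────────────────────────┨                 
00000030  7b 6c db 6f 26 9e 6┃                 
00000040  12 92 d1 bf 7f 50 7┃                 
00000050  5a 85 e8 dc 8c eb 0┃                 
00000060  99 99 99 a9 49 9d f┃                 


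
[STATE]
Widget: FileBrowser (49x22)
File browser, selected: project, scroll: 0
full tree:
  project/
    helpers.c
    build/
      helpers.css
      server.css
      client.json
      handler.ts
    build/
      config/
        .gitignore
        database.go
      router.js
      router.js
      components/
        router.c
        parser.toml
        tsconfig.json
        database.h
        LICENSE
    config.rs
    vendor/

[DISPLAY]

> [-] project/                                   
    helpers.c                                    
    [+] build/                                   
    [+] build/                                   
    config.rs                                    
    [+] vendor/                                  
                                                 
                                                 
                                                 
                                                 
                                                 
                                                 
                                                 
                                                 
                                                 
                                                 
                                                 
                                                 
                                                 
                                                 
                                                 
                                                 


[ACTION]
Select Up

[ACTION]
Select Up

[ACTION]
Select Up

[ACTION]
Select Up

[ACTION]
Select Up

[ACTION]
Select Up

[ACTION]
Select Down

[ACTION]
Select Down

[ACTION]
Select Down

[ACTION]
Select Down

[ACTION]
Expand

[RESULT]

  [-] project/                                   
    helpers.c                                    
    [+] build/                                   
    [+] build/                                   
  > config.rs                                    
    [+] vendor/                                  
                                                 
                                                 
                                                 
                                                 
                                                 
                                                 
                                                 
                                                 
                                                 
                                                 
                                                 
                                                 
                                                 
                                                 
                                                 
                                                 


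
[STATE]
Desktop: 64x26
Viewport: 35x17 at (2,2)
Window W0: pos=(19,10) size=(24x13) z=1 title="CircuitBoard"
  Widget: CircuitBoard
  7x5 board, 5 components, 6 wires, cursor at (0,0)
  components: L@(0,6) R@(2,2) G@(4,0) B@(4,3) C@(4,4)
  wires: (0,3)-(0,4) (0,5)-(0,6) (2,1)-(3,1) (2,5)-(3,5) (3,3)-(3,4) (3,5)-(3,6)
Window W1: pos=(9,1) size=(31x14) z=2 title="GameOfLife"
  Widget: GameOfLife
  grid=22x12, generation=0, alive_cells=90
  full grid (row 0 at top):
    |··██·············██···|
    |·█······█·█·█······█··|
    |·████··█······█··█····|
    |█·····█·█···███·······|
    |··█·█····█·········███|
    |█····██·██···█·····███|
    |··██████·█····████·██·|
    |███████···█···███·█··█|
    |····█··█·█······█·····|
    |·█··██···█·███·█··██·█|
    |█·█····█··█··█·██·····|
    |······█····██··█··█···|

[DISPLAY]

       ┃ GameOfLife                
       ┠───────────────────────────
       ┃Gen: 0                     
       ┃·█······█·█·█······█··     
       ┃·████··█······█··█····     
       ┃█·····█·█···███·······     
       ┃··█·█····█·········███     
       ┃█····██·██···█·····███     
       ┃··██████·█····████·██·     
       ┃███████···█···███·█··█     
       ┃····█··█·█······█·····     
       ┃·█··██···█·███·█··██·█     
       ┗━━━━━━━━━━━━━━━━━━━━━━━━━━━
                 ┃                 
                 ┃1                
                 ┃                 
                 ┃2       ·   R    


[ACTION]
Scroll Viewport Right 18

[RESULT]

e                  ┃               
───────────────────┨               
                   ┃               
█·█······█··       ┃               
····█··█····       ┃               
··███·······       ┃               
·········███       ┃               
···█·····███       ┃               
····████·██·       ┃━━┓            
█···███·█··█       ┃  ┃            
······█·····       ┃──┨            
·███·█··██·█       ┃  ┃            
━━━━━━━━━━━━━━━━━━━┛· ┃            
                      ┃            
1                     ┃            
                      ┃            
2       ·   R         ┃            


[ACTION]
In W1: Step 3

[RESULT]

e                  ┃               
───────────────────┨               
                   ┃               
············       ┃               
██·███······       ┃               
·█·███······       ┃               
······█·····       ┃               
·██·███·██··       ┃               
··██··████··       ┃━━┓            
····█···█·█·       ┃  ┃            
····███··███       ┃──┨            
·····██··█··       ┃  ┃            
━━━━━━━━━━━━━━━━━━━┛· ┃            
                      ┃            
1                     ┃            
                      ┃            
2       ·   R         ┃            


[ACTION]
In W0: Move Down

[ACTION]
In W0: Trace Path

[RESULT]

e                  ┃               
───────────────────┨               
                   ┃               
············       ┃               
██·███······       ┃               
·█·███······       ┃               
······█·····       ┃               
·██·███·██··       ┃               
··██··████··       ┃━━┓            
····█···█·█·       ┃  ┃            
····███··███       ┃──┨            
·····██··█··       ┃  ┃            
━━━━━━━━━━━━━━━━━━━┛· ┃            
                      ┃            
1  [.]                ┃            
                      ┃            
2       ·   R         ┃            


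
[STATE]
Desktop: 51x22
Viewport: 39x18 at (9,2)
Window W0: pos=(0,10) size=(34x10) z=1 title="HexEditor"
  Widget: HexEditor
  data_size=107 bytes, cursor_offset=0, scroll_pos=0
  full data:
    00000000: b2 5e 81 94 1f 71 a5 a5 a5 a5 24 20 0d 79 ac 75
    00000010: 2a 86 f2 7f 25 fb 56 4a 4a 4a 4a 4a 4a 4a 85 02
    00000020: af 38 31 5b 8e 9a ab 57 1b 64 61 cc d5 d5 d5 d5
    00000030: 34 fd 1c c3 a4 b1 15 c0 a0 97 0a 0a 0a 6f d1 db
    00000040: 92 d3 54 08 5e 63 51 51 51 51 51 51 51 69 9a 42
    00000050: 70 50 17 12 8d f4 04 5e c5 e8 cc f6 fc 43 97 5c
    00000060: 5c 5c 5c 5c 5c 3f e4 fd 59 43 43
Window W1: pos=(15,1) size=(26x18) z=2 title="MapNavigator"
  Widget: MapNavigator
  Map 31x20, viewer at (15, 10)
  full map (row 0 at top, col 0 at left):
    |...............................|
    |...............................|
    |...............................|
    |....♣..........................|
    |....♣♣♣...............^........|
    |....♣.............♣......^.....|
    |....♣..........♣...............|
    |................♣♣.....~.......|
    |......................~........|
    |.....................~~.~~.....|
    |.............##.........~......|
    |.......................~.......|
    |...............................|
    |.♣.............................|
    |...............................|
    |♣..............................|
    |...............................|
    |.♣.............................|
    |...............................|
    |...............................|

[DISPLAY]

      ┃ MapNavigator           ┃       
      ┠────────────────────────┨       
      ┃.♣......................┃       
      ┃.♣♣♣...............^....┃       
      ┃.♣.............♣......^.┃       
      ┃.♣..........♣...........┃       
      ┃.............♣♣.....~...┃       
      ┃...................~....┃       
━━━━━━┃..................~~.~~.┃       
or    ┃..........##@........~..┃       
──────┃....................~...┃       
  B2 5┃........................┃       
  2a 8┃........................┃       
  af 3┃........................┃       
  34 f┃........................┃       
  92 d┃........................┃       
  70 5┗━━━━━━━━━━━━━━━━━━━━━━━━┛       
━━━━━━━━━━━━━━━━━━━━━━━━┛              


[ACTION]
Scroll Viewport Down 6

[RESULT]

      ┃.♣......................┃       
      ┃.♣♣♣...............^....┃       
      ┃.♣.............♣......^.┃       
      ┃.♣..........♣...........┃       
      ┃.............♣♣.....~...┃       
      ┃...................~....┃       
━━━━━━┃..................~~.~~.┃       
or    ┃..........##@........~..┃       
──────┃....................~...┃       
  B2 5┃........................┃       
  2a 8┃........................┃       
  af 3┃........................┃       
  34 f┃........................┃       
  92 d┃........................┃       
  70 5┗━━━━━━━━━━━━━━━━━━━━━━━━┛       
━━━━━━━━━━━━━━━━━━━━━━━━┛              
                                       
                                       


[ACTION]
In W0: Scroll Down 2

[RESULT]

      ┃.♣......................┃       
      ┃.♣♣♣...............^....┃       
      ┃.♣.............♣......^.┃       
      ┃.♣..........♣...........┃       
      ┃.............♣♣.....~...┃       
      ┃...................~....┃       
━━━━━━┃..................~~.~~.┃       
or    ┃..........##@........~..┃       
──────┃....................~...┃       
  af 3┃........................┃       
  34 f┃........................┃       
  92 d┃........................┃       
  70 5┃........................┃       
  5c 5┃........................┃       
      ┗━━━━━━━━━━━━━━━━━━━━━━━━┛       
━━━━━━━━━━━━━━━━━━━━━━━━┛              
                                       
                                       


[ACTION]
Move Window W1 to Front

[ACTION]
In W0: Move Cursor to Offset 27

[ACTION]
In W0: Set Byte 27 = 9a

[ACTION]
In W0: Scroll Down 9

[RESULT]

      ┃.♣......................┃       
      ┃.♣♣♣...............^....┃       
      ┃.♣.............♣......^.┃       
      ┃.♣..........♣...........┃       
      ┃.............♣♣.....~...┃       
      ┃...................~....┃       
━━━━━━┃..................~~.~~.┃       
or    ┃..........##@........~..┃       
──────┃....................~...┃       
  5c 5┃........................┃       
      ┃........................┃       
      ┃........................┃       
      ┃........................┃       
      ┃........................┃       
      ┗━━━━━━━━━━━━━━━━━━━━━━━━┛       
━━━━━━━━━━━━━━━━━━━━━━━━┛              
                                       
                                       


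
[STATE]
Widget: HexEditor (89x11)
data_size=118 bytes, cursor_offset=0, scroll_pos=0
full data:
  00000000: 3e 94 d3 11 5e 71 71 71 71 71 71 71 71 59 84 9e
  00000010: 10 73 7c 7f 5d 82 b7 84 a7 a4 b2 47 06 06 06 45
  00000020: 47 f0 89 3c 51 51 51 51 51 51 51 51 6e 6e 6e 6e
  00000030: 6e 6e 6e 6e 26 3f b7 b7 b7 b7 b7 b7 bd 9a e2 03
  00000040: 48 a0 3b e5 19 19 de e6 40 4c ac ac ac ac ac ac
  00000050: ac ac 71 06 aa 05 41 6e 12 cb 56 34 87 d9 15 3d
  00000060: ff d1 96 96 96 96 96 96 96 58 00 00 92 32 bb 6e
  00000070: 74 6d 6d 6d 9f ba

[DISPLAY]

00000000  3E 94 d3 11 5e 71 71 71  71 71 71 71 71 59 84 9e  |>...^qqqqqqqqY..|           
00000010  10 73 7c 7f 5d 82 b7 84  a7 a4 b2 47 06 06 06 45  |.s|.]......G...E|           
00000020  47 f0 89 3c 51 51 51 51  51 51 51 51 6e 6e 6e 6e  |G..<QQQQQQQQnnnn|           
00000030  6e 6e 6e 6e 26 3f b7 b7  b7 b7 b7 b7 bd 9a e2 03  |nnnn&?..........|           
00000040  48 a0 3b e5 19 19 de e6  40 4c ac ac ac ac ac ac  |H.;.....@L......|           
00000050  ac ac 71 06 aa 05 41 6e  12 cb 56 34 87 d9 15 3d  |..q...An..V4...=|           
00000060  ff d1 96 96 96 96 96 96  96 58 00 00 92 32 bb 6e  |.........X...2.n|           
00000070  74 6d 6d 6d 9f ba                                 |tmmm..          |           
                                                                                         
                                                                                         
                                                                                         


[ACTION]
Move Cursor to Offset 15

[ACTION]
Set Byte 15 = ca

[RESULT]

00000000  3e 94 d3 11 5e 71 71 71  71 71 71 71 71 59 84 CA  |>...^qqqqqqqqY..|           
00000010  10 73 7c 7f 5d 82 b7 84  a7 a4 b2 47 06 06 06 45  |.s|.]......G...E|           
00000020  47 f0 89 3c 51 51 51 51  51 51 51 51 6e 6e 6e 6e  |G..<QQQQQQQQnnnn|           
00000030  6e 6e 6e 6e 26 3f b7 b7  b7 b7 b7 b7 bd 9a e2 03  |nnnn&?..........|           
00000040  48 a0 3b e5 19 19 de e6  40 4c ac ac ac ac ac ac  |H.;.....@L......|           
00000050  ac ac 71 06 aa 05 41 6e  12 cb 56 34 87 d9 15 3d  |..q...An..V4...=|           
00000060  ff d1 96 96 96 96 96 96  96 58 00 00 92 32 bb 6e  |.........X...2.n|           
00000070  74 6d 6d 6d 9f ba                                 |tmmm..          |           
                                                                                         
                                                                                         
                                                                                         


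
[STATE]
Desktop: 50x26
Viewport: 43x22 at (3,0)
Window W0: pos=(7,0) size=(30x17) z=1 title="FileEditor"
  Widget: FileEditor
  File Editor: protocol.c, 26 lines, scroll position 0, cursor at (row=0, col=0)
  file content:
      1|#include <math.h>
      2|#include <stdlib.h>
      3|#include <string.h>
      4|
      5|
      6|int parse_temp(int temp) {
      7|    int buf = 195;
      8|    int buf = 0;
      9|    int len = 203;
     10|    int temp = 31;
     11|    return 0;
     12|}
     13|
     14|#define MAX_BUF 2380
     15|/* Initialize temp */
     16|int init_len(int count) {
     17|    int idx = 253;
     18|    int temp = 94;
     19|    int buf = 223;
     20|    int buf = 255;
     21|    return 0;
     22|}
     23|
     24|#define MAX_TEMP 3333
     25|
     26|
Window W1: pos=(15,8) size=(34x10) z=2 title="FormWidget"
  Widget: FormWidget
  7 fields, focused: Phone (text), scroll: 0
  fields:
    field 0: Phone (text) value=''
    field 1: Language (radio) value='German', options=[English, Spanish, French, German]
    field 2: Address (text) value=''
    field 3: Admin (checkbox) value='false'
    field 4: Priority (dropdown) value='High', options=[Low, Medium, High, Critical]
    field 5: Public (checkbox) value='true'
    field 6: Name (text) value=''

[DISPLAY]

    ┏━━━━━━━━━━━━━━━━━━━━━━━━━━━━┓         
    ┃ FileEditor                 ┃         
    ┠────────────────────────────┨         
    ┃█include <math.h>          ▲┃         
    ┃#include <stdlib.h>        █┃         
    ┃#include <string.h>        ░┃         
    ┃                           ░┃         
    ┃                           ░┃         
    ┃int par┏━━━━━━━━━━━━━━━━━━━━━━━━━━━━━━
    ┃    int┃ FormWidget                   
    ┃    int┠──────────────────────────────
    ┃    int┃> Phone:      [               
    ┃    int┃  Language:   ( ) English  ( )
    ┃    ret┃  Address:    [               
    ┃}      ┃  Admin:      [ ]             
    ┃       ┃  Priority:   [High           
    ┗━━━━━━━┃  Public:     [x]             
            ┗━━━━━━━━━━━━━━━━━━━━━━━━━━━━━━
                                           
                                           
                                           
                                           


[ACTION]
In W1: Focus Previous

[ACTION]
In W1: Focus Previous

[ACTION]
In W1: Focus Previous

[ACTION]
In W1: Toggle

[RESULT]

    ┏━━━━━━━━━━━━━━━━━━━━━━━━━━━━┓         
    ┃ FileEditor                 ┃         
    ┠────────────────────────────┨         
    ┃█include <math.h>          ▲┃         
    ┃#include <stdlib.h>        █┃         
    ┃#include <string.h>        ░┃         
    ┃                           ░┃         
    ┃                           ░┃         
    ┃int par┏━━━━━━━━━━━━━━━━━━━━━━━━━━━━━━
    ┃    int┃ FormWidget                   
    ┃    int┠──────────────────────────────
    ┃    int┃  Phone:      [               
    ┃    int┃  Language:   ( ) English  ( )
    ┃    ret┃  Address:    [               
    ┃}      ┃  Admin:      [ ]             
    ┃       ┃> Priority:   [High           
    ┗━━━━━━━┃  Public:     [x]             
            ┗━━━━━━━━━━━━━━━━━━━━━━━━━━━━━━
                                           
                                           
                                           
                                           


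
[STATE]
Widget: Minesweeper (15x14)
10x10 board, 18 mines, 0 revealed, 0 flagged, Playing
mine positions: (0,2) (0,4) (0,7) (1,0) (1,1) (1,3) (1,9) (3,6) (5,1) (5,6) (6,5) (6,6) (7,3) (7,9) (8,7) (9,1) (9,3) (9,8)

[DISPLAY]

■■■■■■■■■■     
■■■■■■■■■■     
■■■■■■■■■■     
■■■■■■■■■■     
■■■■■■■■■■     
■■■■■■■■■■     
■■■■■■■■■■     
■■■■■■■■■■     
■■■■■■■■■■     
■■■■■■■■■■     
               
               
               
               


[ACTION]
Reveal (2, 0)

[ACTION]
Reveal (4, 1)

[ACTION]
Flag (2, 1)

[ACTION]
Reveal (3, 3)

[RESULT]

■■■■■■■■■■     
■■■■■■■■■■     
222111■■■■     
     1■■■■     
111  2■■■■     
■■1 13■■■■     
■■212■■■■■     
■■■■■■■■■■     
■■■■■■■■■■     
■■■■■■■■■■     
               
               
               
               


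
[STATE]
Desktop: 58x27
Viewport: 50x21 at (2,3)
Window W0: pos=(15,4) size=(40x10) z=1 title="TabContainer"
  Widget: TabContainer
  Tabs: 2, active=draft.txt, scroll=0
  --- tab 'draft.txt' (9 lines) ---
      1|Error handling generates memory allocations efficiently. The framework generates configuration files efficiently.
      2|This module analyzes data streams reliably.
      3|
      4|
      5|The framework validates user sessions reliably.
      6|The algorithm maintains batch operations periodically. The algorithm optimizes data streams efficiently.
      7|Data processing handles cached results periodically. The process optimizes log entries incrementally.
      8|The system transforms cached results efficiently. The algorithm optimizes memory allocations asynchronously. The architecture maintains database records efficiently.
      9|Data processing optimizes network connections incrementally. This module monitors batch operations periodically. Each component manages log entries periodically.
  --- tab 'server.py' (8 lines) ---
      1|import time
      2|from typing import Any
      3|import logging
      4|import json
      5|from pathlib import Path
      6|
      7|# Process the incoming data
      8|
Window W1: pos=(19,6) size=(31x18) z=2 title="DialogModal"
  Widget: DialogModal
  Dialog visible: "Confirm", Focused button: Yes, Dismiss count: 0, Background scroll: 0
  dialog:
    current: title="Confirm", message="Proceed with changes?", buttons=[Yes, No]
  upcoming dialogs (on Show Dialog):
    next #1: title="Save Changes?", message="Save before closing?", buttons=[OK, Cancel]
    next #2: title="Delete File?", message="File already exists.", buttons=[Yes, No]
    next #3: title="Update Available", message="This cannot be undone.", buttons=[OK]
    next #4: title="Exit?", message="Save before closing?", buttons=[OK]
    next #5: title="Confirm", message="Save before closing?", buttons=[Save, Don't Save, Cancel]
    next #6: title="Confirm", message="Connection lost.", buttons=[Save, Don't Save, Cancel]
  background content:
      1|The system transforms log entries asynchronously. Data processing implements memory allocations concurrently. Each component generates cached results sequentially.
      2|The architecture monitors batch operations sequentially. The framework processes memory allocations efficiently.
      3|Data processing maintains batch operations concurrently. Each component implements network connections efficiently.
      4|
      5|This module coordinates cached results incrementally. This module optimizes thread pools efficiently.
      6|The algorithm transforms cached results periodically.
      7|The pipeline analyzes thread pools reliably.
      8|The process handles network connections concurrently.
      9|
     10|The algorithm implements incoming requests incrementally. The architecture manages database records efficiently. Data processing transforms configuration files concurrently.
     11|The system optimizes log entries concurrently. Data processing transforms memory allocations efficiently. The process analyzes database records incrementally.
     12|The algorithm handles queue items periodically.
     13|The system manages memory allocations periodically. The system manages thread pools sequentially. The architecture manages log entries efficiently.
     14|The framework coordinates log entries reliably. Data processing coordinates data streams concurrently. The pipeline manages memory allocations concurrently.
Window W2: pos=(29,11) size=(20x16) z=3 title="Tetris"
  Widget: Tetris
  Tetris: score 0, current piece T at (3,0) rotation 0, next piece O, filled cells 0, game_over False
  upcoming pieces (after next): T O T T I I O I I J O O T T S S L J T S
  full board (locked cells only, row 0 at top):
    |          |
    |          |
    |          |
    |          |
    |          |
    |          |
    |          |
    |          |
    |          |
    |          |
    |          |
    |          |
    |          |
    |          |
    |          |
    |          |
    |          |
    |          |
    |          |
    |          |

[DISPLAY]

                                                  
             ┏━━━━━━━━━━━━━━━━━━━━━━━━━━━━━━━━━━━━
             ┃ TabContainer                       
             ┠───┏━━━━━━━━━━━━━━━━━━━━━━━━━━━━━┓──
             ┃[dr┃ DialogModal                 ┃  
             ┃───┠─────────────────────────────┨──
             ┃Err┃The system transforms log ent┃lo
             ┃Thi┃The architecture monitors bat┃re
             ┃   ┃Data proc┏━━━━━━━━━━━━━━━━━━┓┃  
             ┃   ┃         ┃ Tetris           ┃┃  
             ┗━━━┃Th┌──────┠──────────────────┨┃━━
                 ┃Th│      ┃                  ┃┃  
                 ┃Th│ Proce┃                  ┃┃  
                 ┃Th│      ┃                  ┃┃  
                 ┃  └──────┃                  ┃┃  
                 ┃The algor┃                  ┃┃  
                 ┃The syste┃                  ┃┃  
                 ┃The algor┃                  ┃┃  
                 ┃The syste┃                  ┃┃  
                 ┃The frame┃                  ┃┃  
                 ┗━━━━━━━━━┃                  ┃┛  


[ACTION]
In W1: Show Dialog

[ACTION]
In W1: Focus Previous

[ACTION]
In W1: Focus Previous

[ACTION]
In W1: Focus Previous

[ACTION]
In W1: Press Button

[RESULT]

                                                  
             ┏━━━━━━━━━━━━━━━━━━━━━━━━━━━━━━━━━━━━
             ┃ TabContainer                       
             ┠───┏━━━━━━━━━━━━━━━━━━━━━━━━━━━━━┓──
             ┃[dr┃ DialogModal                 ┃  
             ┃───┠─────────────────────────────┨──
             ┃Err┃The system transforms log ent┃lo
             ┃Thi┃The architecture monitors bat┃re
             ┃   ┃Data proc┏━━━━━━━━━━━━━━━━━━┓┃  
             ┃   ┃         ┃ Tetris           ┃┃  
             ┗━━━┃This modu┠──────────────────┨┃━━
                 ┃The algor┃                  ┃┃  
                 ┃The pipel┃                  ┃┃  
                 ┃The proce┃                  ┃┃  
                 ┃         ┃                  ┃┃  
                 ┃The algor┃                  ┃┃  
                 ┃The syste┃                  ┃┃  
                 ┃The algor┃                  ┃┃  
                 ┃The syste┃                  ┃┃  
                 ┃The frame┃                  ┃┃  
                 ┗━━━━━━━━━┃                  ┃┛  


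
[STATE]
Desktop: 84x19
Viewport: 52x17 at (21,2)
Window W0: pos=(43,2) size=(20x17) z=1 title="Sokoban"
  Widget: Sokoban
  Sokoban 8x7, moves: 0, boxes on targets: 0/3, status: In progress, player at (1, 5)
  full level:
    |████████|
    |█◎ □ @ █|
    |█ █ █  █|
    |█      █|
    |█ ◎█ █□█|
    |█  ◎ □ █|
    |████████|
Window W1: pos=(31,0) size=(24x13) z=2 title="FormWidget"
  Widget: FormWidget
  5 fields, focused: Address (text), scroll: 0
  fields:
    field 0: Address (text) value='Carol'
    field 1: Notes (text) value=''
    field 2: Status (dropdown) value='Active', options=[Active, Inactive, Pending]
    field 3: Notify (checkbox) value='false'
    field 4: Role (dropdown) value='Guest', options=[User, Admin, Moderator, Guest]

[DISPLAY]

          ┠──────────────────────┨━━━━━━━┓          
          ┃> Address:    [Carol ]┃       ┃          
          ┃  Notes:      [      ]┃───────┨          
          ┃  Status:     [Activ▼]┃       ┃          
          ┃  Notify:     [ ]     ┃       ┃          
          ┃  Role:       [Guest▼]┃       ┃          
          ┃                      ┃       ┃          
          ┃                      ┃       ┃          
          ┃                      ┃       ┃          
          ┃                      ┃       ┃          
          ┗━━━━━━━━━━━━━━━━━━━━━━┛/3     ┃          
                      ┃                  ┃          
                      ┃                  ┃          
                      ┃                  ┃          
                      ┃                  ┃          
                      ┃                  ┃          
                      ┗━━━━━━━━━━━━━━━━━━┛          


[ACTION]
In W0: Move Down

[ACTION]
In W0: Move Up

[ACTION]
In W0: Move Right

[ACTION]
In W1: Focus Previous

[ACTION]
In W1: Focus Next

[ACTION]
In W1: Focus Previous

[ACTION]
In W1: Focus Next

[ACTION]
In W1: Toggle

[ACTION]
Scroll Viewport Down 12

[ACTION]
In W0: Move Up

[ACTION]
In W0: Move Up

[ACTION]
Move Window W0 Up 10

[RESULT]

          ┠──────────────────────┨───────┨          
          ┃> Address:    [Carol ]┃       ┃          
          ┃  Notes:      [      ]┃       ┃          
          ┃  Status:     [Activ▼]┃       ┃          
          ┃  Notify:     [ ]     ┃       ┃          
          ┃  Role:       [Guest▼]┃       ┃          
          ┃                      ┃       ┃          
          ┃                      ┃       ┃          
          ┃                      ┃/3     ┃          
          ┃                      ┃       ┃          
          ┗━━━━━━━━━━━━━━━━━━━━━━┛       ┃          
                      ┃                  ┃          
                      ┃                  ┃          
                      ┃                  ┃          
                      ┗━━━━━━━━━━━━━━━━━━┛          
                                                    
                                                    
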